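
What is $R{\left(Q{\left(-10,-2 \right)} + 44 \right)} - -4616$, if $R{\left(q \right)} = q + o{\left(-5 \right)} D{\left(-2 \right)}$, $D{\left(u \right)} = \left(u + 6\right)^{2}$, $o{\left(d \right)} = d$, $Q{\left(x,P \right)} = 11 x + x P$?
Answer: $4490$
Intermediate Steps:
$Q{\left(x,P \right)} = 11 x + P x$
$D{\left(u \right)} = \left(6 + u\right)^{2}$
$R{\left(q \right)} = -80 + q$ ($R{\left(q \right)} = q - 5 \left(6 - 2\right)^{2} = q - 5 \cdot 4^{2} = q - 80 = -80 + q$)
$R{\left(Q{\left(-10,-2 \right)} + 44 \right)} - -4616 = \left(-80 + \left(- 10 \left(11 - 2\right) + 44\right)\right) - -4616 = \left(-80 + \left(\left(-10\right) 9 + 44\right)\right) + 4616 = \left(-80 + \left(-90 + 44\right)\right) + 4616 = \left(-80 - 46\right) + 4616 = -126 + 4616 = 4490$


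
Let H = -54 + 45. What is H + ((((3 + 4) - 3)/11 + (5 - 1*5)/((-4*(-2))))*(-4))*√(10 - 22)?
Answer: -9 - 32*I*√3/11 ≈ -9.0 - 5.0387*I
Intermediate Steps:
H = -9
H + ((((3 + 4) - 3)/11 + (5 - 1*5)/((-4*(-2))))*(-4))*√(10 - 22) = -9 + ((((3 + 4) - 3)/11 + (5 - 1*5)/((-4*(-2))))*(-4))*√(10 - 22) = -9 + (((7 - 3)*(1/11) + (5 - 5)/8)*(-4))*√(-12) = -9 + ((4*(1/11) + 0*(⅛))*(-4))*(2*I*√3) = -9 + ((4/11 + 0)*(-4))*(2*I*√3) = -9 + ((4/11)*(-4))*(2*I*√3) = -9 - 32*I*√3/11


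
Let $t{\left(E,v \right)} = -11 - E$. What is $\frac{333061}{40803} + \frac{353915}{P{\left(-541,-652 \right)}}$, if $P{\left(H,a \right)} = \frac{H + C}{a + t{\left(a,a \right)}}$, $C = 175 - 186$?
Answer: $\frac{17670286763}{2502584} \approx 7060.8$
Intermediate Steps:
$C = -11$
$P{\left(H,a \right)} = 1 - \frac{H}{11}$ ($P{\left(H,a \right)} = \frac{H - 11}{a - \left(11 + a\right)} = \frac{-11 + H}{-11} = \left(-11 + H\right) \left(- \frac{1}{11}\right) = 1 - \frac{H}{11}$)
$\frac{333061}{40803} + \frac{353915}{P{\left(-541,-652 \right)}} = \frac{333061}{40803} + \frac{353915}{1 - - \frac{541}{11}} = 333061 \cdot \frac{1}{40803} + \frac{353915}{1 + \frac{541}{11}} = \frac{333061}{40803} + \frac{353915}{\frac{552}{11}} = \frac{333061}{40803} + 353915 \cdot \frac{11}{552} = \frac{333061}{40803} + \frac{3893065}{552} = \frac{17670286763}{2502584}$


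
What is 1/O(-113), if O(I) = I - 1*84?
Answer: -1/197 ≈ -0.0050761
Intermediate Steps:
O(I) = -84 + I (O(I) = I - 84 = -84 + I)
1/O(-113) = 1/(-84 - 113) = 1/(-197) = -1/197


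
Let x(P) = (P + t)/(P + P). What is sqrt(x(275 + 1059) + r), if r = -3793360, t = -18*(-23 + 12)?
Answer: I*sqrt(1687623881579)/667 ≈ 1947.7*I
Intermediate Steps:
t = 198 (t = -18*(-11) = 198)
x(P) = (198 + P)/(2*P) (x(P) = (P + 198)/(P + P) = (198 + P)/((2*P)) = (198 + P)*(1/(2*P)) = (198 + P)/(2*P))
sqrt(x(275 + 1059) + r) = sqrt((198 + (275 + 1059))/(2*(275 + 1059)) - 3793360) = sqrt((1/2)*(198 + 1334)/1334 - 3793360) = sqrt((1/2)*(1/1334)*1532 - 3793360) = sqrt(383/667 - 3793360) = sqrt(-2530170737/667) = I*sqrt(1687623881579)/667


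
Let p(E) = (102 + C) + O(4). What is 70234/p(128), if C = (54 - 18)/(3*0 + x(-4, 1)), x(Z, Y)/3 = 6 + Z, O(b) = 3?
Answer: 70234/111 ≈ 632.74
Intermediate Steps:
x(Z, Y) = 18 + 3*Z (x(Z, Y) = 3*(6 + Z) = 18 + 3*Z)
C = 6 (C = (54 - 18)/(3*0 + (18 + 3*(-4))) = 36/(0 + (18 - 12)) = 36/(0 + 6) = 36/6 = 36*(⅙) = 6)
p(E) = 111 (p(E) = (102 + 6) + 3 = 108 + 3 = 111)
70234/p(128) = 70234/111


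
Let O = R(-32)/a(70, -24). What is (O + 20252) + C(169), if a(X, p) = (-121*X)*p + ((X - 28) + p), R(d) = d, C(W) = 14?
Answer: 2060018618/101649 ≈ 20266.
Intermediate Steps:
a(X, p) = -28 + X + p - 121*X*p (a(X, p) = -121*X*p + ((-28 + X) + p) = -121*X*p + (-28 + X + p) = -28 + X + p - 121*X*p)
O = -16/101649 (O = -32/(-28 + 70 - 24 - 121*70*(-24)) = -32/(-28 + 70 - 24 + 203280) = -32/203298 = -32*1/203298 = -16/101649 ≈ -0.00015740)
(O + 20252) + C(169) = (-16/101649 + 20252) + 14 = 2058595532/101649 + 14 = 2060018618/101649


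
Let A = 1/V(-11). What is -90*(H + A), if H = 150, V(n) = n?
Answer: -148410/11 ≈ -13492.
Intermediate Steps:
A = -1/11 (A = 1/(-11) = -1/11 ≈ -0.090909)
-90*(H + A) = -90*(150 - 1/11) = -90*1649/11 = -148410/11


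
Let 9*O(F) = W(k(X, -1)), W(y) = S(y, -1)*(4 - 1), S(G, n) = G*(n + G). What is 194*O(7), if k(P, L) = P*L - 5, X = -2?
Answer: 776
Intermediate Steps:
S(G, n) = G*(G + n)
k(P, L) = -5 + L*P (k(P, L) = L*P - 5 = -5 + L*P)
W(y) = 3*y*(-1 + y) (W(y) = (y*(y - 1))*(4 - 1) = (y*(-1 + y))*3 = 3*y*(-1 + y))
O(F) = 4 (O(F) = (3*(-5 - 1*(-2))*(-1 + (-5 - 1*(-2))))/9 = (3*(-5 + 2)*(-1 + (-5 + 2)))/9 = (3*(-3)*(-1 - 3))/9 = (3*(-3)*(-4))/9 = (⅑)*36 = 4)
194*O(7) = 194*4 = 776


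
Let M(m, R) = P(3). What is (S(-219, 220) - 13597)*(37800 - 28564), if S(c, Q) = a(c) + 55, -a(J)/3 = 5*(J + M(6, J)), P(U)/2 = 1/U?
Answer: -94826012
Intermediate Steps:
P(U) = 2/U
M(m, R) = ⅔ (M(m, R) = 2/3 = 2*(⅓) = ⅔)
a(J) = -10 - 15*J (a(J) = -15*(J + ⅔) = -15*(⅔ + J) = -3*(10/3 + 5*J) = -10 - 15*J)
S(c, Q) = 45 - 15*c (S(c, Q) = (-10 - 15*c) + 55 = 45 - 15*c)
(S(-219, 220) - 13597)*(37800 - 28564) = ((45 - 15*(-219)) - 13597)*(37800 - 28564) = ((45 + 3285) - 13597)*9236 = (3330 - 13597)*9236 = -10267*9236 = -94826012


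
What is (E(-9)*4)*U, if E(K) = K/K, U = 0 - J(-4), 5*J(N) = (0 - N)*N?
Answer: 64/5 ≈ 12.800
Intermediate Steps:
J(N) = -N²/5 (J(N) = ((0 - N)*N)/5 = ((-N)*N)/5 = (-N²)/5 = -N²/5)
U = 16/5 (U = 0 - (-1)*(-4)²/5 = 0 - (-1)*16/5 = 0 - 1*(-16/5) = 0 + 16/5 = 16/5 ≈ 3.2000)
E(K) = 1
(E(-9)*4)*U = (1*4)*(16/5) = 4*(16/5) = 64/5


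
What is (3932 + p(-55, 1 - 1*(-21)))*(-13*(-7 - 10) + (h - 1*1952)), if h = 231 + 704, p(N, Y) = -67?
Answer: -3076540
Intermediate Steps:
h = 935
(3932 + p(-55, 1 - 1*(-21)))*(-13*(-7 - 10) + (h - 1*1952)) = (3932 - 67)*(-13*(-7 - 10) + (935 - 1*1952)) = 3865*(-13*(-17) + (935 - 1952)) = 3865*(221 - 1017) = 3865*(-796) = -3076540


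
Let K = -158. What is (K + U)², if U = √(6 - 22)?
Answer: 24948 - 1264*I ≈ 24948.0 - 1264.0*I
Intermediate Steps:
U = 4*I (U = √(-16) = 4*I ≈ 4.0*I)
(K + U)² = (-158 + 4*I)²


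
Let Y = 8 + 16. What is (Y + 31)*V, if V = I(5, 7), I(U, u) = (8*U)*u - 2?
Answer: 15290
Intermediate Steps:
I(U, u) = -2 + 8*U*u (I(U, u) = 8*U*u - 2 = -2 + 8*U*u)
V = 278 (V = -2 + 8*5*7 = -2 + 280 = 278)
Y = 24
(Y + 31)*V = (24 + 31)*278 = 55*278 = 15290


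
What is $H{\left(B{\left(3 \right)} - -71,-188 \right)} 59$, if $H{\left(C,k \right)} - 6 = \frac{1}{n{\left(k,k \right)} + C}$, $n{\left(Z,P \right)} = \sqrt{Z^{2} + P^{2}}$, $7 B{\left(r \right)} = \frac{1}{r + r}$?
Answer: $\frac{40984159548}{115795343} + \frac{19566288 \sqrt{2}}{115795343} \approx 354.18$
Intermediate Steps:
$B{\left(r \right)} = \frac{1}{14 r}$ ($B{\left(r \right)} = \frac{1}{7 \left(r + r\right)} = \frac{1}{7 \cdot 2 r} = \frac{\frac{1}{2} \frac{1}{r}}{7} = \frac{1}{14 r}$)
$n{\left(Z,P \right)} = \sqrt{P^{2} + Z^{2}}$
$H{\left(C,k \right)} = 6 + \frac{1}{C + \sqrt{2} \sqrt{k^{2}}}$ ($H{\left(C,k \right)} = 6 + \frac{1}{\sqrt{k^{2} + k^{2}} + C} = 6 + \frac{1}{\sqrt{2 k^{2}} + C} = 6 + \frac{1}{\sqrt{2} \sqrt{k^{2}} + C} = 6 + \frac{1}{C + \sqrt{2} \sqrt{k^{2}}}$)
$H{\left(B{\left(3 \right)} - -71,-188 \right)} 59 = \frac{1 + 6 \left(\frac{1}{14 \cdot 3} - -71\right) + 6 \sqrt{2} \sqrt{\left(-188\right)^{2}}}{\left(\frac{1}{14 \cdot 3} - -71\right) + \sqrt{2} \sqrt{\left(-188\right)^{2}}} \cdot 59 = \frac{1 + 6 \left(\frac{1}{14} \cdot \frac{1}{3} + 71\right) + 6 \sqrt{2} \sqrt{35344}}{\left(\frac{1}{14} \cdot \frac{1}{3} + 71\right) + \sqrt{2} \sqrt{35344}} \cdot 59 = \frac{1 + 6 \left(\frac{1}{42} + 71\right) + 6 \sqrt{2} \cdot 188}{\left(\frac{1}{42} + 71\right) + \sqrt{2} \cdot 188} \cdot 59 = \frac{1 + 6 \cdot \frac{2983}{42} + 1128 \sqrt{2}}{\frac{2983}{42} + 188 \sqrt{2}} \cdot 59 = \frac{1 + \frac{2983}{7} + 1128 \sqrt{2}}{\frac{2983}{42} + 188 \sqrt{2}} \cdot 59 = \frac{\frac{2990}{7} + 1128 \sqrt{2}}{\frac{2983}{42} + 188 \sqrt{2}} \cdot 59 = \frac{59 \left(\frac{2990}{7} + 1128 \sqrt{2}\right)}{\frac{2983}{42} + 188 \sqrt{2}}$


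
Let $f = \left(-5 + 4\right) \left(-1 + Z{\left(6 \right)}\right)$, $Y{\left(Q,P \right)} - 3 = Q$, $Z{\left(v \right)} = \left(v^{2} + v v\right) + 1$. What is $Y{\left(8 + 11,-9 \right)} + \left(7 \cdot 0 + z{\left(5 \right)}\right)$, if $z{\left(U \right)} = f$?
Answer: $-50$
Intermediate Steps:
$Z{\left(v \right)} = 1 + 2 v^{2}$ ($Z{\left(v \right)} = \left(v^{2} + v^{2}\right) + 1 = 2 v^{2} + 1 = 1 + 2 v^{2}$)
$Y{\left(Q,P \right)} = 3 + Q$
$f = -72$ ($f = \left(-5 + 4\right) \left(-1 + \left(1 + 2 \cdot 6^{2}\right)\right) = - (-1 + \left(1 + 2 \cdot 36\right)) = - (-1 + \left(1 + 72\right)) = - (-1 + 73) = \left(-1\right) 72 = -72$)
$z{\left(U \right)} = -72$
$Y{\left(8 + 11,-9 \right)} + \left(7 \cdot 0 + z{\left(5 \right)}\right) = \left(3 + \left(8 + 11\right)\right) + \left(7 \cdot 0 - 72\right) = \left(3 + 19\right) + \left(0 - 72\right) = 22 - 72 = -50$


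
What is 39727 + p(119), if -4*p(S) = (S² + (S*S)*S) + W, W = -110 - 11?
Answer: -1540291/4 ≈ -3.8507e+5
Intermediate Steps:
W = -121
p(S) = 121/4 - S²/4 - S³/4 (p(S) = -((S² + (S*S)*S) - 121)/4 = -((S² + S²*S) - 121)/4 = -((S² + S³) - 121)/4 = -(-121 + S² + S³)/4 = 121/4 - S²/4 - S³/4)
39727 + p(119) = 39727 + (121/4 - ¼*119² - ¼*119³) = 39727 + (121/4 - ¼*14161 - ¼*1685159) = 39727 + (121/4 - 14161/4 - 1685159/4) = 39727 - 1699199/4 = -1540291/4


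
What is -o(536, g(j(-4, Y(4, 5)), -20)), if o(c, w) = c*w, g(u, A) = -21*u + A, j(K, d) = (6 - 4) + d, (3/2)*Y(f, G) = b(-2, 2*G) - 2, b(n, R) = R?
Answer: 93264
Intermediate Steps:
Y(f, G) = -4/3 + 4*G/3 (Y(f, G) = 2*(2*G - 2)/3 = 2*(-2 + 2*G)/3 = -4/3 + 4*G/3)
j(K, d) = 2 + d
g(u, A) = A - 21*u
-o(536, g(j(-4, Y(4, 5)), -20)) = -536*(-20 - 21*(2 + (-4/3 + (4/3)*5))) = -536*(-20 - 21*(2 + (-4/3 + 20/3))) = -536*(-20 - 21*(2 + 16/3)) = -536*(-20 - 21*22/3) = -536*(-20 - 154) = -536*(-174) = -1*(-93264) = 93264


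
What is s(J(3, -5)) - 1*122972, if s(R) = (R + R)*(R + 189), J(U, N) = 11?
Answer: -118572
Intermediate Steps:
s(R) = 2*R*(189 + R) (s(R) = (2*R)*(189 + R) = 2*R*(189 + R))
s(J(3, -5)) - 1*122972 = 2*11*(189 + 11) - 1*122972 = 2*11*200 - 122972 = 4400 - 122972 = -118572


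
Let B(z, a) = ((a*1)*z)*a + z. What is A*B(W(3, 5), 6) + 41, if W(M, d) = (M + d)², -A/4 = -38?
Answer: 359977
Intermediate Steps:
A = 152 (A = -4*(-38) = 152)
B(z, a) = z + z*a² (B(z, a) = (a*z)*a + z = z*a² + z = z + z*a²)
A*B(W(3, 5), 6) + 41 = 152*((3 + 5)²*(1 + 6²)) + 41 = 152*(8²*(1 + 36)) + 41 = 152*(64*37) + 41 = 152*2368 + 41 = 359936 + 41 = 359977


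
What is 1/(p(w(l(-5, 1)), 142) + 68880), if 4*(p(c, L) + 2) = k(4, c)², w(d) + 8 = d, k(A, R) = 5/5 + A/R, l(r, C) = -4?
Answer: 9/619903 ≈ 1.4518e-5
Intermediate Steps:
k(A, R) = 1 + A/R (k(A, R) = 5*(⅕) + A/R = 1 + A/R)
w(d) = -8 + d
p(c, L) = -2 + (4 + c)²/(4*c²) (p(c, L) = -2 + ((4 + c)/c)²/4 = -2 + ((4 + c)²/c²)/4 = -2 + (4 + c)²/(4*c²))
1/(p(w(l(-5, 1)), 142) + 68880) = 1/((-2 + (4 + (-8 - 4))²/(4*(-8 - 4)²)) + 68880) = 1/((-2 + (¼)*(4 - 12)²/(-12)²) + 68880) = 1/((-2 + (¼)*(1/144)*(-8)²) + 68880) = 1/((-2 + (¼)*(1/144)*64) + 68880) = 1/((-2 + ⅑) + 68880) = 1/(-17/9 + 68880) = 1/(619903/9) = 9/619903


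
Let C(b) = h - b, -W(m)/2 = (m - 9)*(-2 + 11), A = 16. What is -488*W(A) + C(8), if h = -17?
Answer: 61463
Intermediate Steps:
W(m) = 162 - 18*m (W(m) = -2*(m - 9)*(-2 + 11) = -2*(-9 + m)*9 = -2*(-81 + 9*m) = 162 - 18*m)
C(b) = -17 - b
-488*W(A) + C(8) = -488*(162 - 18*16) + (-17 - 1*8) = -488*(162 - 288) + (-17 - 8) = -488*(-126) - 25 = 61488 - 25 = 61463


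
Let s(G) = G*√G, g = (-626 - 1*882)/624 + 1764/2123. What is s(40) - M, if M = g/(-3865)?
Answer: -40399/98464740 + 80*√10 ≈ 252.98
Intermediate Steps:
g = -40399/25476 (g = (-626 - 882)*(1/624) + 1764*(1/2123) = -1508*1/624 + 1764/2123 = -29/12 + 1764/2123 = -40399/25476 ≈ -1.5858)
M = 40399/98464740 (M = -40399/25476/(-3865) = -40399/25476*(-1/3865) = 40399/98464740 ≈ 0.00041029)
s(G) = G^(3/2)
s(40) - M = 40^(3/2) - 1*40399/98464740 = 80*√10 - 40399/98464740 = -40399/98464740 + 80*√10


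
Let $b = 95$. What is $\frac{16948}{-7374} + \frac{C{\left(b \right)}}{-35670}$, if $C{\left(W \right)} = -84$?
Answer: $- \frac{50326312}{21919215} \approx -2.296$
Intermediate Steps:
$\frac{16948}{-7374} + \frac{C{\left(b \right)}}{-35670} = \frac{16948}{-7374} - \frac{84}{-35670} = 16948 \left(- \frac{1}{7374}\right) - - \frac{14}{5945} = - \frac{8474}{3687} + \frac{14}{5945} = - \frac{50326312}{21919215}$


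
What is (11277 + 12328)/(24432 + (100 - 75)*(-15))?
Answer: 23605/24057 ≈ 0.98121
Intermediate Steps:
(11277 + 12328)/(24432 + (100 - 75)*(-15)) = 23605/(24432 + 25*(-15)) = 23605/(24432 - 375) = 23605/24057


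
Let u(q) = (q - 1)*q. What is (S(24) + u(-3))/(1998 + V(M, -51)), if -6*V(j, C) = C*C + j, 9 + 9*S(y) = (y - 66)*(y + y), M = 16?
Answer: -1278/9371 ≈ -0.13638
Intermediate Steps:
u(q) = q*(-1 + q) (u(q) = (-1 + q)*q = q*(-1 + q))
S(y) = -1 + 2*y*(-66 + y)/9 (S(y) = -1 + ((y - 66)*(y + y))/9 = -1 + ((-66 + y)*(2*y))/9 = -1 + (2*y*(-66 + y))/9 = -1 + 2*y*(-66 + y)/9)
V(j, C) = -j/6 - C²/6 (V(j, C) = -(C*C + j)/6 = -(C² + j)/6 = -(j + C²)/6 = -j/6 - C²/6)
(S(24) + u(-3))/(1998 + V(M, -51)) = ((-1 - 44/3*24 + (2/9)*24²) - 3*(-1 - 3))/(1998 + (-⅙*16 - ⅙*(-51)²)) = ((-1 - 352 + (2/9)*576) - 3*(-4))/(1998 + (-8/3 - ⅙*2601)) = ((-1 - 352 + 128) + 12)/(1998 + (-8/3 - 867/2)) = (-225 + 12)/(1998 - 2617/6) = -213/9371/6 = -213*6/9371 = -1278/9371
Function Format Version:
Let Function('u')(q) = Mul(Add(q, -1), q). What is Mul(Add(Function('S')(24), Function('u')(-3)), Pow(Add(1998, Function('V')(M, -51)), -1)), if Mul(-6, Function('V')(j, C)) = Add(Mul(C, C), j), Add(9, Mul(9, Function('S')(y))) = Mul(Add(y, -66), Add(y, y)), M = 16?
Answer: Rational(-1278, 9371) ≈ -0.13638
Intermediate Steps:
Function('u')(q) = Mul(q, Add(-1, q)) (Function('u')(q) = Mul(Add(-1, q), q) = Mul(q, Add(-1, q)))
Function('S')(y) = Add(-1, Mul(Rational(2, 9), y, Add(-66, y))) (Function('S')(y) = Add(-1, Mul(Rational(1, 9), Mul(Add(y, -66), Add(y, y)))) = Add(-1, Mul(Rational(1, 9), Mul(Add(-66, y), Mul(2, y)))) = Add(-1, Mul(Rational(1, 9), Mul(2, y, Add(-66, y)))) = Add(-1, Mul(Rational(2, 9), y, Add(-66, y))))
Function('V')(j, C) = Add(Mul(Rational(-1, 6), j), Mul(Rational(-1, 6), Pow(C, 2))) (Function('V')(j, C) = Mul(Rational(-1, 6), Add(Mul(C, C), j)) = Mul(Rational(-1, 6), Add(Pow(C, 2), j)) = Mul(Rational(-1, 6), Add(j, Pow(C, 2))) = Add(Mul(Rational(-1, 6), j), Mul(Rational(-1, 6), Pow(C, 2))))
Mul(Add(Function('S')(24), Function('u')(-3)), Pow(Add(1998, Function('V')(M, -51)), -1)) = Mul(Add(Add(-1, Mul(Rational(-44, 3), 24), Mul(Rational(2, 9), Pow(24, 2))), Mul(-3, Add(-1, -3))), Pow(Add(1998, Add(Mul(Rational(-1, 6), 16), Mul(Rational(-1, 6), Pow(-51, 2)))), -1)) = Mul(Add(Add(-1, -352, Mul(Rational(2, 9), 576)), Mul(-3, -4)), Pow(Add(1998, Add(Rational(-8, 3), Mul(Rational(-1, 6), 2601))), -1)) = Mul(Add(Add(-1, -352, 128), 12), Pow(Add(1998, Add(Rational(-8, 3), Rational(-867, 2))), -1)) = Mul(Add(-225, 12), Pow(Add(1998, Rational(-2617, 6)), -1)) = Mul(-213, Pow(Rational(9371, 6), -1)) = Mul(-213, Rational(6, 9371)) = Rational(-1278, 9371)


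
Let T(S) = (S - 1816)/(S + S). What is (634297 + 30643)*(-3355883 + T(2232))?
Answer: -622577557635140/279 ≈ -2.2315e+12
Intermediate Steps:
T(S) = (-1816 + S)/(2*S) (T(S) = (-1816 + S)/((2*S)) = (-1816 + S)*(1/(2*S)) = (-1816 + S)/(2*S))
(634297 + 30643)*(-3355883 + T(2232)) = (634297 + 30643)*(-3355883 + (½)*(-1816 + 2232)/2232) = 664940*(-3355883 + (½)*(1/2232)*416) = 664940*(-3355883 + 26/279) = 664940*(-936291331/279) = -622577557635140/279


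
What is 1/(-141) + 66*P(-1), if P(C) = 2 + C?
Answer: 9305/141 ≈ 65.993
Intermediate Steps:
1/(-141) + 66*P(-1) = 1/(-141) + 66*(2 - 1) = -1/141 + 66*1 = -1/141 + 66 = 9305/141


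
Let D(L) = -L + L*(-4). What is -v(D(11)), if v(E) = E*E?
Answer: -3025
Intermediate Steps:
D(L) = -5*L (D(L) = -L - 4*L = -5*L)
v(E) = E²
-v(D(11)) = -(-5*11)² = -1*(-55)² = -1*3025 = -3025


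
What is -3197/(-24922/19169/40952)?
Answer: 1254836707468/12461 ≈ 1.0070e+8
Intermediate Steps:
-3197/(-24922/19169/40952) = -3197/(-24922*1/19169*(1/40952)) = -3197/((-24922/19169*1/40952)) = -3197/(-12461/392504444) = -3197*(-392504444/12461) = 1254836707468/12461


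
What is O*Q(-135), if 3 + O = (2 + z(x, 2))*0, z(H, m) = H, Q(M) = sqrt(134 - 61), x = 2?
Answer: -3*sqrt(73) ≈ -25.632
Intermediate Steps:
Q(M) = sqrt(73)
O = -3 (O = -3 + (2 + 2)*0 = -3 + 4*0 = -3 + 0 = -3)
O*Q(-135) = -3*sqrt(73)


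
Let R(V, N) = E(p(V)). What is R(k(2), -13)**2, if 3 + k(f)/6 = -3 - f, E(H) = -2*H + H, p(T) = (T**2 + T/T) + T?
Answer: 5094049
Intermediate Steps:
p(T) = 1 + T + T**2 (p(T) = (T**2 + 1) + T = (1 + T**2) + T = 1 + T + T**2)
E(H) = -H
k(f) = -36 - 6*f (k(f) = -18 + 6*(-3 - f) = -18 + (-18 - 6*f) = -36 - 6*f)
R(V, N) = -1 - V - V**2 (R(V, N) = -(1 + V + V**2) = -1 - V - V**2)
R(k(2), -13)**2 = (-1 - (-36 - 6*2) - (-36 - 6*2)**2)**2 = (-1 - (-36 - 12) - (-36 - 12)**2)**2 = (-1 - 1*(-48) - 1*(-48)**2)**2 = (-1 + 48 - 1*2304)**2 = (-1 + 48 - 2304)**2 = (-2257)**2 = 5094049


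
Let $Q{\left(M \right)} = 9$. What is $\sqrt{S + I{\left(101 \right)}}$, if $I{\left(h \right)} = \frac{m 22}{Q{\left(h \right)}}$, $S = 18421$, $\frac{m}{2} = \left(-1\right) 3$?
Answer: $\frac{\sqrt{165657}}{3} \approx 135.67$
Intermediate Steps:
$m = -6$ ($m = 2 \left(\left(-1\right) 3\right) = 2 \left(-3\right) = -6$)
$I{\left(h \right)} = - \frac{44}{3}$ ($I{\left(h \right)} = \frac{\left(-6\right) 22}{9} = \left(-132\right) \frac{1}{9} = - \frac{44}{3}$)
$\sqrt{S + I{\left(101 \right)}} = \sqrt{18421 - \frac{44}{3}} = \sqrt{\frac{55219}{3}} = \frac{\sqrt{165657}}{3}$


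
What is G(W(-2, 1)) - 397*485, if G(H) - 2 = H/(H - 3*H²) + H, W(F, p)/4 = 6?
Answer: -13668850/71 ≈ -1.9252e+5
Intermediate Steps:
W(F, p) = 24 (W(F, p) = 4*6 = 24)
G(H) = 2 + H + H/(H - 3*H²) (G(H) = 2 + (H/(H - 3*H²) + H) = 2 + (H + H/(H - 3*H²)) = 2 + H + H/(H - 3*H²))
G(W(-2, 1)) - 397*485 = (-3 + 3*24² + 5*24)/(-1 + 3*24) - 397*485 = (-3 + 3*576 + 120)/(-1 + 72) - 192545 = (-3 + 1728 + 120)/71 - 192545 = (1/71)*1845 - 192545 = 1845/71 - 192545 = -13668850/71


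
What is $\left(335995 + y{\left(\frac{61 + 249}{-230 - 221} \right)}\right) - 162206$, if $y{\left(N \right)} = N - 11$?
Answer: $\frac{78373568}{451} \approx 1.7378 \cdot 10^{5}$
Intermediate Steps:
$y{\left(N \right)} = -11 + N$
$\left(335995 + y{\left(\frac{61 + 249}{-230 - 221} \right)}\right) - 162206 = \left(335995 - \left(11 - \frac{61 + 249}{-230 - 221}\right)\right) - 162206 = \left(335995 - \left(11 - \frac{310}{-451}\right)\right) - 162206 = \left(335995 + \left(-11 + 310 \left(- \frac{1}{451}\right)\right)\right) - 162206 = \left(335995 - \frac{5271}{451}\right) - 162206 = \frac{151528474}{451} - 162206 = \frac{78373568}{451}$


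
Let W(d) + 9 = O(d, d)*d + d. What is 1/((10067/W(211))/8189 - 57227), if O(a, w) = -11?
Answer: -17352491/993031012524 ≈ -1.7474e-5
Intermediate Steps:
W(d) = -9 - 10*d (W(d) = -9 + (-11*d + d) = -9 - 10*d)
1/((10067/W(211))/8189 - 57227) = 1/((10067/(-9 - 10*211))/8189 - 57227) = 1/((10067/(-9 - 2110))*(1/8189) - 57227) = 1/((10067/(-2119))*(1/8189) - 57227) = 1/((10067*(-1/2119))*(1/8189) - 57227) = 1/(-10067/2119*1/8189 - 57227) = 1/(-10067/17352491 - 57227) = 1/(-993031012524/17352491) = -17352491/993031012524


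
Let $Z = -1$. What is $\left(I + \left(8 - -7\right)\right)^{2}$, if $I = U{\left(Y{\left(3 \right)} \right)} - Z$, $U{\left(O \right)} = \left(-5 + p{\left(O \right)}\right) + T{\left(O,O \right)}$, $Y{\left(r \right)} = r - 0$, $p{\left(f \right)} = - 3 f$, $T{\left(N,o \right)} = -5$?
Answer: $9$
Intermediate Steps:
$Y{\left(r \right)} = r$ ($Y{\left(r \right)} = r + 0 = r$)
$U{\left(O \right)} = -10 - 3 O$ ($U{\left(O \right)} = \left(-5 - 3 O\right) - 5 = -10 - 3 O$)
$I = -18$ ($I = \left(-10 - 9\right) - -1 = \left(-10 - 9\right) + 1 = -19 + 1 = -18$)
$\left(I + \left(8 - -7\right)\right)^{2} = \left(-18 + \left(8 - -7\right)\right)^{2} = \left(-18 + \left(8 + 7\right)\right)^{2} = \left(-18 + 15\right)^{2} = \left(-3\right)^{2} = 9$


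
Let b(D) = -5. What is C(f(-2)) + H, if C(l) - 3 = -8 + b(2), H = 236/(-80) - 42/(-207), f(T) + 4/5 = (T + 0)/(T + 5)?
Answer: -17591/1380 ≈ -12.747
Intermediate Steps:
f(T) = -4/5 + T/(5 + T) (f(T) = -4/5 + (T + 0)/(T + 5) = -4/5 + T/(5 + T))
H = -3791/1380 (H = 236*(-1/80) - 42*(-1/207) = -59/20 + 14/69 = -3791/1380 ≈ -2.7471)
C(l) = -10 (C(l) = 3 + (-8 - 5) = 3 - 13 = -10)
C(f(-2)) + H = -10 - 3791/1380 = -17591/1380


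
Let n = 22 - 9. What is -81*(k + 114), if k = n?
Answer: -10287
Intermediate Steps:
n = 13
k = 13
-81*(k + 114) = -81*(13 + 114) = -81*127 = -10287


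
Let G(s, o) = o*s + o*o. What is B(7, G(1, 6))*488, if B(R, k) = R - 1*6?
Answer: 488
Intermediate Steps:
G(s, o) = o² + o*s (G(s, o) = o*s + o² = o² + o*s)
B(R, k) = -6 + R (B(R, k) = R - 6 = -6 + R)
B(7, G(1, 6))*488 = (-6 + 7)*488 = 1*488 = 488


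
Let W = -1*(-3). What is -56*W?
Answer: -168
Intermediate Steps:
W = 3
-56*W = -56*3 = -168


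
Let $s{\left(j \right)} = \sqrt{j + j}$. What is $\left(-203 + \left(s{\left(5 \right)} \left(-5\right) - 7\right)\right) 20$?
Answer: $-4200 - 100 \sqrt{10} \approx -4516.2$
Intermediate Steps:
$s{\left(j \right)} = \sqrt{2} \sqrt{j}$ ($s{\left(j \right)} = \sqrt{2 j} = \sqrt{2} \sqrt{j}$)
$\left(-203 + \left(s{\left(5 \right)} \left(-5\right) - 7\right)\right) 20 = \left(-203 + \left(\sqrt{2} \sqrt{5} \left(-5\right) - 7\right)\right) 20 = \left(-203 + \left(\sqrt{10} \left(-5\right) - 7\right)\right) 20 = \left(-203 - \left(7 + 5 \sqrt{10}\right)\right) 20 = \left(-210 - 5 \sqrt{10}\right) 20 = -4200 - 100 \sqrt{10}$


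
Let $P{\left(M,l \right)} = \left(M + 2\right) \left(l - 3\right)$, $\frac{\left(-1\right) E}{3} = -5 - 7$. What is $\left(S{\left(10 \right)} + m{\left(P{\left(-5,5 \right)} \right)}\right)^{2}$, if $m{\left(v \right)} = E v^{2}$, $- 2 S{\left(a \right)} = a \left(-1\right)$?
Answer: $1692601$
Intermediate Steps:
$S{\left(a \right)} = \frac{a}{2}$ ($S{\left(a \right)} = - \frac{a \left(-1\right)}{2} = - \frac{\left(-1\right) a}{2} = \frac{a}{2}$)
$E = 36$ ($E = - 3 \left(-5 - 7\right) = \left(-3\right) \left(-12\right) = 36$)
$P{\left(M,l \right)} = \left(-3 + l\right) \left(2 + M\right)$ ($P{\left(M,l \right)} = \left(2 + M\right) \left(-3 + l\right) = \left(-3 + l\right) \left(2 + M\right)$)
$m{\left(v \right)} = 36 v^{2}$
$\left(S{\left(10 \right)} + m{\left(P{\left(-5,5 \right)} \right)}\right)^{2} = \left(\frac{1}{2} \cdot 10 + 36 \left(-6 - -15 + 2 \cdot 5 - 25\right)^{2}\right)^{2} = \left(5 + 36 \left(-6 + 15 + 10 - 25\right)^{2}\right)^{2} = \left(5 + 36 \left(-6\right)^{2}\right)^{2} = \left(5 + 36 \cdot 36\right)^{2} = \left(5 + 1296\right)^{2} = 1301^{2} = 1692601$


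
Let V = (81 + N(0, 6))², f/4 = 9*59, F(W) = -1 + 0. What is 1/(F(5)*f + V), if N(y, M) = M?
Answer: 1/5445 ≈ 0.00018365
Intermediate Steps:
F(W) = -1
f = 2124 (f = 4*(9*59) = 4*531 = 2124)
V = 7569 (V = (81 + 6)² = 87² = 7569)
1/(F(5)*f + V) = 1/(-1*2124 + 7569) = 1/(-2124 + 7569) = 1/5445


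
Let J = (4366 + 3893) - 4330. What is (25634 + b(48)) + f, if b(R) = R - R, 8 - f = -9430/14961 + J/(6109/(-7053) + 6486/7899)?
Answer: 1412489929023293/12513544971 ≈ 1.1288e+5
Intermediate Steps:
J = 3929 (J = 8259 - 4330 = 3929)
f = 1091717717236679/12513544971 (f = 8 - (-9430/14961 + 3929/(6109/(-7053) + 6486/7899)) = 8 - (-9430*1/14961 + 3929/(6109*(-1/7053) + 6486*(1/7899))) = 8 - (-9430/14961 + 3929/(-6109/7053 + 2162/2633)) = 8 - (-9430/14961 + 3929/(-836411/18570549)) = 8 - (-9430/14961 + 3929*(-18570549/836411)) = 8 - (-9430/14961 - 72963687021/836411) = 8 - 1*(-1091617608876911/12513544971) = 8 + 1091617608876911/12513544971 = 1091717717236679/12513544971 ≈ 87243.)
b(R) = 0
(25634 + b(48)) + f = (25634 + 0) + 1091717717236679/12513544971 = 25634 + 1091717717236679/12513544971 = 1412489929023293/12513544971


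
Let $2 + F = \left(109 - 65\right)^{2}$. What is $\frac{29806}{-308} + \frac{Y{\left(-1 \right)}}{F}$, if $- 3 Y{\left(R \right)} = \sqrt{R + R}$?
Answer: $- \frac{2129}{22} - \frac{i \sqrt{2}}{5802} \approx -96.773 - 0.00024375 i$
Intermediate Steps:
$F = 1934$ ($F = -2 + \left(109 - 65\right)^{2} = -2 + 44^{2} = -2 + 1936 = 1934$)
$Y{\left(R \right)} = - \frac{\sqrt{2} \sqrt{R}}{3}$ ($Y{\left(R \right)} = - \frac{\sqrt{R + R}}{3} = - \frac{\sqrt{2 R}}{3} = - \frac{\sqrt{2} \sqrt{R}}{3}$)
$\frac{29806}{-308} + \frac{Y{\left(-1 \right)}}{F} = \frac{29806}{-308} + \frac{\left(- \frac{1}{3}\right) \sqrt{2} \sqrt{-1}}{1934} = 29806 \left(- \frac{1}{308}\right) + - \frac{\sqrt{2} i}{3} \cdot \frac{1}{1934} = - \frac{2129}{22} + - \frac{i \sqrt{2}}{3} \cdot \frac{1}{1934} = - \frac{2129}{22} - \frac{i \sqrt{2}}{5802}$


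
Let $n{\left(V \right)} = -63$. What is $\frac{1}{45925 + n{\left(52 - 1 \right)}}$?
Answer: $\frac{1}{45862} \approx 2.1805 \cdot 10^{-5}$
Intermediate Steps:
$\frac{1}{45925 + n{\left(52 - 1 \right)}} = \frac{1}{45925 - 63} = \frac{1}{45862}$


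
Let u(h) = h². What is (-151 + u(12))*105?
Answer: -735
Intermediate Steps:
(-151 + u(12))*105 = (-151 + 12²)*105 = (-151 + 144)*105 = -7*105 = -735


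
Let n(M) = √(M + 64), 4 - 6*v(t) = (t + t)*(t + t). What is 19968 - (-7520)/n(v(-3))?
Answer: 19968 + 1880*√33/11 ≈ 20950.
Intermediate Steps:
v(t) = ⅔ - 2*t²/3 (v(t) = ⅔ - (t + t)*(t + t)/6 = ⅔ - 2*t*2*t/6 = ⅔ - 2*t²/3)
n(M) = √(64 + M)
19968 - (-7520)/n(v(-3)) = 19968 - (-7520)/(√(64 + (⅔ - ⅔*(-3)²))) = 19968 - (-7520)/(√(64 + (⅔ - ⅔*9))) = 19968 - (-7520)/(√(64 + (⅔ - 6))) = 19968 - (-7520)/(√(64 - 16/3)) = 19968 - (-7520)/(√(176/3)) = 19968 - (-7520)/(4*√33/3) = 19968 - (-7520)*√33/44 = 19968 - (-1880)*√33/11 = 19968 + 1880*√33/11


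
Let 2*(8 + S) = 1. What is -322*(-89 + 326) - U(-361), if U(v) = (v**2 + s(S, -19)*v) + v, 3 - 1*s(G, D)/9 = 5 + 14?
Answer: -258258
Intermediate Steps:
S = -15/2 (S = -8 + (1/2)*1 = -8 + 1/2 = -15/2 ≈ -7.5000)
s(G, D) = -144 (s(G, D) = 27 - 9*(5 + 14) = 27 - 9*19 = 27 - 171 = -144)
U(v) = v**2 - 143*v (U(v) = (v**2 - 144*v) + v = v**2 - 143*v)
-322*(-89 + 326) - U(-361) = -322*(-89 + 326) - (-361)*(-143 - 361) = -322*237 - (-361)*(-504) = -76314 - 1*181944 = -76314 - 181944 = -258258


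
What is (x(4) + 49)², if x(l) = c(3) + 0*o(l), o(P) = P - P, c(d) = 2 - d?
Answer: 2304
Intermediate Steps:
o(P) = 0
x(l) = -1 (x(l) = (2 - 1*3) + 0*0 = (2 - 3) + 0 = -1 + 0 = -1)
(x(4) + 49)² = (-1 + 49)² = 48² = 2304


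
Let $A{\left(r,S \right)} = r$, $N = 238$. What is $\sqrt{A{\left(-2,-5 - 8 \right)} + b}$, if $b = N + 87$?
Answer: $\sqrt{323} \approx 17.972$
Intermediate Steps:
$b = 325$ ($b = 238 + 87 = 325$)
$\sqrt{A{\left(-2,-5 - 8 \right)} + b} = \sqrt{-2 + 325} = \sqrt{323}$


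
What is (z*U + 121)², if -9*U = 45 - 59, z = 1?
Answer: 1216609/81 ≈ 15020.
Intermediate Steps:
U = 14/9 (U = -(45 - 59)/9 = -⅑*(-14) = 14/9 ≈ 1.5556)
(z*U + 121)² = (1*(14/9) + 121)² = (14/9 + 121)² = (1103/9)² = 1216609/81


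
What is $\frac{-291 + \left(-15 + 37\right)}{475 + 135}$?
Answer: $- \frac{269}{610} \approx -0.44098$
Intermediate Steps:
$\frac{-291 + \left(-15 + 37\right)}{475 + 135} = \frac{-291 + 22}{610} = \left(-269\right) \frac{1}{610} = - \frac{269}{610}$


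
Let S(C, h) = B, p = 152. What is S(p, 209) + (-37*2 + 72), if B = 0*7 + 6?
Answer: 4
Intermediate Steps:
B = 6 (B = 0 + 6 = 6)
S(C, h) = 6
S(p, 209) + (-37*2 + 72) = 6 + (-37*2 + 72) = 6 + (-74 + 72) = 6 - 2 = 4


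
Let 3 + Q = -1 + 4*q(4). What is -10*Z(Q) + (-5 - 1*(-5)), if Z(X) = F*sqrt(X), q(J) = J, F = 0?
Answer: 0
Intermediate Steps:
Q = 12 (Q = -3 + (-1 + 4*4) = -3 + (-1 + 16) = -3 + 15 = 12)
Z(X) = 0 (Z(X) = 0*sqrt(X) = 0)
-10*Z(Q) + (-5 - 1*(-5)) = -10*0 + (-5 - 1*(-5)) = 0 + (-5 + 5) = 0 + 0 = 0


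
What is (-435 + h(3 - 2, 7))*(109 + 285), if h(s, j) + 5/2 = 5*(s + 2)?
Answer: -166465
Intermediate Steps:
h(s, j) = 15/2 + 5*s (h(s, j) = -5/2 + 5*(s + 2) = -5/2 + 5*(2 + s) = -5/2 + (10 + 5*s) = 15/2 + 5*s)
(-435 + h(3 - 2, 7))*(109 + 285) = (-435 + (15/2 + 5*(3 - 2)))*(109 + 285) = (-435 + (15/2 + 5*1))*394 = (-435 + (15/2 + 5))*394 = (-435 + 25/2)*394 = -845/2*394 = -166465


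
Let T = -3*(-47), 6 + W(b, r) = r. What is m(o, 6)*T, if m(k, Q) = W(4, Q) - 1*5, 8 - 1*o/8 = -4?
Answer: -705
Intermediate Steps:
o = 96 (o = 64 - 8*(-4) = 64 + 32 = 96)
W(b, r) = -6 + r
T = 141
m(k, Q) = -11 + Q (m(k, Q) = (-6 + Q) - 1*5 = (-6 + Q) - 5 = -11 + Q)
m(o, 6)*T = (-11 + 6)*141 = -5*141 = -705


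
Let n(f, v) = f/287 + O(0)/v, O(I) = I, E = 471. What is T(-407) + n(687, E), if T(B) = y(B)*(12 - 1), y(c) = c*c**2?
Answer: -212842233764/287 ≈ -7.4161e+8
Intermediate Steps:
y(c) = c**3
n(f, v) = f/287 (n(f, v) = f/287 + 0/v = f*(1/287) + 0 = f/287 + 0 = f/287)
T(B) = 11*B**3 (T(B) = B**3*(12 - 1) = B**3*11 = 11*B**3)
T(-407) + n(687, E) = 11*(-407)**3 + (1/287)*687 = 11*(-67419143) + 687/287 = -741610573 + 687/287 = -212842233764/287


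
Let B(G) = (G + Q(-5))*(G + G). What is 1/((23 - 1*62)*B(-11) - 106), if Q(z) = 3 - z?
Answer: -1/2680 ≈ -0.00037313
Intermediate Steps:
B(G) = 2*G*(8 + G) (B(G) = (G + (3 - 1*(-5)))*(G + G) = (G + (3 + 5))*(2*G) = (G + 8)*(2*G) = (8 + G)*(2*G) = 2*G*(8 + G))
1/((23 - 1*62)*B(-11) - 106) = 1/((23 - 1*62)*(2*(-11)*(8 - 11)) - 106) = 1/((23 - 62)*(2*(-11)*(-3)) - 106) = 1/(-39*66 - 106) = 1/(-2574 - 106) = 1/(-2680) = -1/2680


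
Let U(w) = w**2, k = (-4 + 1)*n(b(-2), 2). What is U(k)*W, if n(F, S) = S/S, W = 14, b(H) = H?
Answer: 126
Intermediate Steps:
n(F, S) = 1
k = -3 (k = (-4 + 1)*1 = -3*1 = -3)
U(k)*W = (-3)**2*14 = 9*14 = 126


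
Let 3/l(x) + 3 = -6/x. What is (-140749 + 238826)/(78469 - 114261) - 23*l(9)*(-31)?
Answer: -230756111/393712 ≈ -586.10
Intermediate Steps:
l(x) = 3/(-3 - 6/x)
(-140749 + 238826)/(78469 - 114261) - 23*l(9)*(-31) = (-140749 + 238826)/(78469 - 114261) - (-23)*9/(2 + 9)*(-31) = 98077/(-35792) - (-23)*9/11*(-31) = 98077*(-1/35792) - (-23)*9/11*(-31) = -98077/35792 - 23*(-9/11)*(-31) = -98077/35792 + (207/11)*(-31) = -98077/35792 - 6417/11 = -230756111/393712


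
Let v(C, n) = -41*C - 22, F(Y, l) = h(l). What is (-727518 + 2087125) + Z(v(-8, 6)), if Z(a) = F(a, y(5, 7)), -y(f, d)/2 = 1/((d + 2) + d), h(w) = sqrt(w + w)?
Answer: 1359607 + I/2 ≈ 1.3596e+6 + 0.5*I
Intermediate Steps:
h(w) = sqrt(2)*sqrt(w) (h(w) = sqrt(2*w) = sqrt(2)*sqrt(w))
y(f, d) = -2/(2 + 2*d) (y(f, d) = -2/((d + 2) + d) = -2/((2 + d) + d) = -2/(2 + 2*d))
F(Y, l) = sqrt(2)*sqrt(l)
v(C, n) = -22 - 41*C
Z(a) = I/2 (Z(a) = sqrt(2)*sqrt(-1/(1 + 7)) = sqrt(2)*sqrt(-1/8) = sqrt(2)*(I*sqrt(2)/4) = I/2)
(-727518 + 2087125) + Z(v(-8, 6)) = (-727518 + 2087125) + I/2 = 1359607 + I/2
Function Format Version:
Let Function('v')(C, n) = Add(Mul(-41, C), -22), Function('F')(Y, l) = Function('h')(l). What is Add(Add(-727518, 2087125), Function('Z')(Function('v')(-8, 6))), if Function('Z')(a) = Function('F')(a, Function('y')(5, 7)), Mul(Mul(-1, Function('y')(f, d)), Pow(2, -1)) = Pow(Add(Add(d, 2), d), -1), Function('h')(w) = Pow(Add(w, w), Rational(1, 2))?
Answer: Add(1359607, Mul(Rational(1, 2), I)) ≈ Add(1.3596e+6, Mul(0.50000, I))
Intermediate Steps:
Function('h')(w) = Mul(Pow(2, Rational(1, 2)), Pow(w, Rational(1, 2))) (Function('h')(w) = Pow(Mul(2, w), Rational(1, 2)) = Mul(Pow(2, Rational(1, 2)), Pow(w, Rational(1, 2))))
Function('y')(f, d) = Mul(-2, Pow(Add(2, Mul(2, d)), -1)) (Function('y')(f, d) = Mul(-2, Pow(Add(Add(d, 2), d), -1)) = Mul(-2, Pow(Add(Add(2, d), d), -1)) = Mul(-2, Pow(Add(2, Mul(2, d)), -1)))
Function('F')(Y, l) = Mul(Pow(2, Rational(1, 2)), Pow(l, Rational(1, 2)))
Function('v')(C, n) = Add(-22, Mul(-41, C))
Function('Z')(a) = Mul(Rational(1, 2), I) (Function('Z')(a) = Mul(Pow(2, Rational(1, 2)), Pow(Mul(-1, Pow(Add(1, 7), -1)), Rational(1, 2))) = Mul(Pow(2, Rational(1, 2)), Pow(Mul(-1, Pow(8, -1)), Rational(1, 2))) = Mul(Pow(2, Rational(1, 2)), Pow(Mul(-1, Rational(1, 8)), Rational(1, 2))) = Mul(Pow(2, Rational(1, 2)), Pow(Rational(-1, 8), Rational(1, 2))) = Mul(Pow(2, Rational(1, 2)), Mul(Rational(1, 4), I, Pow(2, Rational(1, 2)))) = Mul(Rational(1, 2), I))
Add(Add(-727518, 2087125), Function('Z')(Function('v')(-8, 6))) = Add(Add(-727518, 2087125), Mul(Rational(1, 2), I)) = Add(1359607, Mul(Rational(1, 2), I))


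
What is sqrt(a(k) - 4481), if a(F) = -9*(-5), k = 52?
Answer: 2*I*sqrt(1109) ≈ 66.603*I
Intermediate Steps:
a(F) = 45
sqrt(a(k) - 4481) = sqrt(45 - 4481) = sqrt(-4436) = 2*I*sqrt(1109)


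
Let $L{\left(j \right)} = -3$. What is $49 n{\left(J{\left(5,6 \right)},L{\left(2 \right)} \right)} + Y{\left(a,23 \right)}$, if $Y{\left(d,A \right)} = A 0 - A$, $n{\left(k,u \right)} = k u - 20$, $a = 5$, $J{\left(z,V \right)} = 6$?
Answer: $-1885$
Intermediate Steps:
$n{\left(k,u \right)} = -20 + k u$
$Y{\left(d,A \right)} = - A$ ($Y{\left(d,A \right)} = 0 - A = - A$)
$49 n{\left(J{\left(5,6 \right)},L{\left(2 \right)} \right)} + Y{\left(a,23 \right)} = 49 \left(-20 + 6 \left(-3\right)\right) - 23 = 49 \left(-20 - 18\right) - 23 = 49 \left(-38\right) - 23 = -1862 - 23 = -1885$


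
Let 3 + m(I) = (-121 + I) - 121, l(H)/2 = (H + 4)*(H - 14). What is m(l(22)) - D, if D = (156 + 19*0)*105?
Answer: -16209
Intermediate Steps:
l(H) = 2*(-14 + H)*(4 + H) (l(H) = 2*((H + 4)*(H - 14)) = 2*((4 + H)*(-14 + H)) = 2*((-14 + H)*(4 + H)) = 2*(-14 + H)*(4 + H))
m(I) = -245 + I (m(I) = -3 + ((-121 + I) - 121) = -3 + (-242 + I) = -245 + I)
D = 16380 (D = (156 + 0)*105 = 156*105 = 16380)
m(l(22)) - D = (-245 + (-112 - 20*22 + 2*22²)) - 1*16380 = (-245 + (-112 - 440 + 2*484)) - 16380 = (-245 + (-112 - 440 + 968)) - 16380 = (-245 + 416) - 16380 = 171 - 16380 = -16209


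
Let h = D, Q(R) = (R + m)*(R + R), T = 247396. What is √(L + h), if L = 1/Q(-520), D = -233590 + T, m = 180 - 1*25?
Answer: √4973478963349/18980 ≈ 117.50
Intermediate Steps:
m = 155 (m = 180 - 25 = 155)
Q(R) = 2*R*(155 + R) (Q(R) = (R + 155)*(R + R) = (155 + R)*(2*R) = 2*R*(155 + R))
D = 13806 (D = -233590 + 247396 = 13806)
h = 13806
L = 1/379600 (L = 1/(2*(-520)*(155 - 520)) = 1/(2*(-520)*(-365)) = 1/379600 ≈ 2.6344e-6)
√(L + h) = √(1/379600 + 13806) = √(5240757601/379600) = √4973478963349/18980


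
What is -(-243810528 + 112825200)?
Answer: 130985328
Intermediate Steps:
-(-243810528 + 112825200) = -9008/(1/(-35487 + (8421 + 12525))) = -9008/(1/(-35487 + 20946)) = -9008/(1/(-14541)) = -9008/(-1/14541) = -9008*(-14541) = 130985328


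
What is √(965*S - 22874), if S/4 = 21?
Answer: √58186 ≈ 241.22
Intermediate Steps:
S = 84 (S = 4*21 = 84)
√(965*S - 22874) = √(965*84 - 22874) = √(81060 - 22874) = √58186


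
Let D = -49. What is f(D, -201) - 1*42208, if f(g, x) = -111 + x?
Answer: -42520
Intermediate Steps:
f(D, -201) - 1*42208 = (-111 - 201) - 1*42208 = -312 - 42208 = -42520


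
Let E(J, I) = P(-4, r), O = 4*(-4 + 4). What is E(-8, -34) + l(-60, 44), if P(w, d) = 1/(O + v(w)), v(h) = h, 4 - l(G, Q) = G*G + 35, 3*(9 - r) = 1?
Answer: -14525/4 ≈ -3631.3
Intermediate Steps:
r = 26/3 (r = 9 - ⅓*1 = 9 - ⅓ = 26/3 ≈ 8.6667)
l(G, Q) = -31 - G² (l(G, Q) = 4 - (G*G + 35) = 4 - (G² + 35) = 4 - (35 + G²) = 4 + (-35 - G²) = -31 - G²)
O = 0 (O = 4*0 = 0)
P(w, d) = 1/w (P(w, d) = 1/(0 + w) = 1/w)
E(J, I) = -¼ (E(J, I) = 1/(-4) = -¼)
E(-8, -34) + l(-60, 44) = -¼ + (-31 - 1*(-60)²) = -¼ + (-31 - 1*3600) = -¼ + (-31 - 3600) = -¼ - 3631 = -14525/4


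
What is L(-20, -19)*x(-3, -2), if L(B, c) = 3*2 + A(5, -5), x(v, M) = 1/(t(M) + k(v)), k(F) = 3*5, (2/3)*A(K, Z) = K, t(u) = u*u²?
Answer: 27/14 ≈ 1.9286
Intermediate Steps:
t(u) = u³
A(K, Z) = 3*K/2
k(F) = 15
x(v, M) = 1/(15 + M³) (x(v, M) = 1/(M³ + 15) = 1/(15 + M³))
L(B, c) = 27/2 (L(B, c) = 3*2 + (3/2)*5 = 6 + 15/2 = 27/2)
L(-20, -19)*x(-3, -2) = 27/(2*(15 + (-2)³)) = 27/(2*(15 - 8)) = (27/2)/7 = (27/2)*(⅐) = 27/14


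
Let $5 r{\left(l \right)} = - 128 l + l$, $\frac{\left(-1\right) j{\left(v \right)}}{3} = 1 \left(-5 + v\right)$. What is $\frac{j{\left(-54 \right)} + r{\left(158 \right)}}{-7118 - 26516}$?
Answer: $\frac{19181}{168170} \approx 0.11406$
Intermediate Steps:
$j{\left(v \right)} = 15 - 3 v$ ($j{\left(v \right)} = - 3 \cdot 1 \left(-5 + v\right) = - 3 \left(-5 + v\right) = 15 - 3 v$)
$r{\left(l \right)} = - \frac{127 l}{5}$ ($r{\left(l \right)} = \frac{- 128 l + l}{5} = \frac{\left(-127\right) l}{5} = - \frac{127 l}{5}$)
$\frac{j{\left(-54 \right)} + r{\left(158 \right)}}{-7118 - 26516} = \frac{\left(15 - -162\right) - \frac{20066}{5}}{-7118 - 26516} = \frac{\left(15 + 162\right) - \frac{20066}{5}}{-33634} = \left(177 - \frac{20066}{5}\right) \left(- \frac{1}{33634}\right) = \left(- \frac{19181}{5}\right) \left(- \frac{1}{33634}\right) = \frac{19181}{168170}$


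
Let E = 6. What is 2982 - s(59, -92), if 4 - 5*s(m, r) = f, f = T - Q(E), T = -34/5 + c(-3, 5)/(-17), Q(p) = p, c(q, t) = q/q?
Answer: 1265917/425 ≈ 2978.6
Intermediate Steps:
c(q, t) = 1
T = -583/85 (T = -34/5 + 1/(-17) = -34*1/5 + 1*(-1/17) = -34/5 - 1/17 = -583/85 ≈ -6.8588)
f = -1093/85 (f = -583/85 - 1*6 = -583/85 - 6 = -1093/85 ≈ -12.859)
s(m, r) = 1433/425 (s(m, r) = 4/5 - 1/5*(-1093/85) = 4/5 + 1093/425 = 1433/425)
2982 - s(59, -92) = 2982 - 1*1433/425 = 2982 - 1433/425 = 1265917/425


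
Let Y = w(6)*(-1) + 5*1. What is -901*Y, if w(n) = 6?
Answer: 901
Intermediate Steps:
Y = -1 (Y = 6*(-1) + 5*1 = -6 + 5 = -1)
-901*Y = -901*(-1) = 901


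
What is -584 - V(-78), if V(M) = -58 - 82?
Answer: -444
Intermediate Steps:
V(M) = -140
-584 - V(-78) = -584 - 1*(-140) = -584 + 140 = -444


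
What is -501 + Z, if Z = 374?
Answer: -127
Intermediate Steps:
-501 + Z = -501 + 374 = -127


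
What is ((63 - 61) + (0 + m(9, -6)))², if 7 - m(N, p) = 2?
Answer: 49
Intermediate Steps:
m(N, p) = 5 (m(N, p) = 7 - 1*2 = 7 - 2 = 5)
((63 - 61) + (0 + m(9, -6)))² = ((63 - 61) + (0 + 5))² = (2 + 5)² = 7² = 49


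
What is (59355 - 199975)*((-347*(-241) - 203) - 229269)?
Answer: 20508723900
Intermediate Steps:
(59355 - 199975)*((-347*(-241) - 203) - 229269) = -140620*((83627 - 203) - 229269) = -140620*(83424 - 229269) = -140620*(-145845) = 20508723900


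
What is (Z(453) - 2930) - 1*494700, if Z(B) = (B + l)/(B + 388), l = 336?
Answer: -418506041/841 ≈ -4.9763e+5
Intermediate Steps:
Z(B) = (336 + B)/(388 + B) (Z(B) = (B + 336)/(B + 388) = (336 + B)/(388 + B))
(Z(453) - 2930) - 1*494700 = ((336 + 453)/(388 + 453) - 2930) - 1*494700 = (789/841 - 2930) - 494700 = -2463341/841 - 494700 = -418506041/841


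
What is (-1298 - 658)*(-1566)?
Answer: 3063096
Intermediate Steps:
(-1298 - 658)*(-1566) = -1956*(-1566) = 3063096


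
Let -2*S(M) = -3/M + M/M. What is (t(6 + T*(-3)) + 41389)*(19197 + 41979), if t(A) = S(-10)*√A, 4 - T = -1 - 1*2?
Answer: 2532013464 - 198822*I*√15/5 ≈ 2.532e+9 - 1.5401e+5*I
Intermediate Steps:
T = 7 (T = 4 - (-1 - 1*2) = 4 - (-1 - 2) = 4 - 1*(-3) = 4 + 3 = 7)
S(M) = -½ + 3/(2*M) (S(M) = -(-3/M + M/M)/2 = -(-3/M + 1)/2 = -(1 - 3/M)/2 = -½ + 3/(2*M))
t(A) = -13*√A/20 (t(A) = ((½)*(3 - 1*(-10))/(-10))*√A = ((½)*(-⅒)*(3 + 10))*√A = ((½)*(-⅒)*13)*√A = -13*√A/20)
(t(6 + T*(-3)) + 41389)*(19197 + 41979) = (-13*√(6 + 7*(-3))/20 + 41389)*(19197 + 41979) = (-13*√(6 - 21)/20 + 41389)*61176 = (-13*I*√15/20 + 41389)*61176 = (41389 - 13*I*√15/20)*61176 = 2532013464 - 198822*I*√15/5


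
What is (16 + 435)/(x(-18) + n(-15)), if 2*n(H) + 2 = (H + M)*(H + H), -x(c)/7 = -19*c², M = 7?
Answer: 451/43211 ≈ 0.010437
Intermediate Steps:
x(c) = 133*c² (x(c) = -(-133)*c² = 133*c²)
n(H) = -1 + H*(7 + H) (n(H) = -1 + ((H + 7)*(H + H))/2 = -1 + ((7 + H)*(2*H))/2 = -1 + (2*H*(7 + H))/2 = -1 + H*(7 + H))
(16 + 435)/(x(-18) + n(-15)) = (16 + 435)/(133*(-18)² + (-1 + (-15)² + 7*(-15))) = 451/(133*324 + (-1 + 225 - 105)) = 451/(43092 + 119) = 451/43211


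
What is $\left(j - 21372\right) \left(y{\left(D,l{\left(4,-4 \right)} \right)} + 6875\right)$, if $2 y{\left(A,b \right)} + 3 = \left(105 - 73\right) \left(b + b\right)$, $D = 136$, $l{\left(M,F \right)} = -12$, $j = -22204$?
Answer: $-282786452$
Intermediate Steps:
$y{\left(A,b \right)} = - \frac{3}{2} + 32 b$ ($y{\left(A,b \right)} = - \frac{3}{2} + \frac{\left(105 - 73\right) \left(b + b\right)}{2} = - \frac{3}{2} + \frac{32 \cdot 2 b}{2} = - \frac{3}{2} + \frac{64 b}{2} = - \frac{3}{2} + 32 b$)
$\left(j - 21372\right) \left(y{\left(D,l{\left(4,-4 \right)} \right)} + 6875\right) = \left(-22204 - 21372\right) \left(\left(- \frac{3}{2} + 32 \left(-12\right)\right) + 6875\right) = - 43576 \left(\left(- \frac{3}{2} - 384\right) + 6875\right) = - 43576 \left(- \frac{771}{2} + 6875\right) = \left(-43576\right) \frac{12979}{2} = -282786452$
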